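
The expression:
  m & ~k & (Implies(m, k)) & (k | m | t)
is never true.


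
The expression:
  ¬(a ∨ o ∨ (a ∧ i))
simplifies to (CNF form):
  ¬a ∧ ¬o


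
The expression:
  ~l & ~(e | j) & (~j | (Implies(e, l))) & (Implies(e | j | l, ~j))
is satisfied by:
  {e: False, l: False, j: False}


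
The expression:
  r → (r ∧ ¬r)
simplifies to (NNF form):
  ¬r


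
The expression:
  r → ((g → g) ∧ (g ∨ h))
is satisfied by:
  {g: True, h: True, r: False}
  {g: True, h: False, r: False}
  {h: True, g: False, r: False}
  {g: False, h: False, r: False}
  {r: True, g: True, h: True}
  {r: True, g: True, h: False}
  {r: True, h: True, g: False}


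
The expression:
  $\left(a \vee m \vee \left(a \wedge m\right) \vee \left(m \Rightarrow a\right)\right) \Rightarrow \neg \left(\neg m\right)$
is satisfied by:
  {m: True}


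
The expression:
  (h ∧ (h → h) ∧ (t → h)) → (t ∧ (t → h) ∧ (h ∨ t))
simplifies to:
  t ∨ ¬h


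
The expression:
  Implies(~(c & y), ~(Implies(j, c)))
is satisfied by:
  {y: True, j: True, c: False}
  {j: True, c: False, y: False}
  {y: True, j: True, c: True}
  {y: True, c: True, j: False}


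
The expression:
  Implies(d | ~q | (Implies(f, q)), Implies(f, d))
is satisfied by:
  {d: True, f: False}
  {f: False, d: False}
  {f: True, d: True}


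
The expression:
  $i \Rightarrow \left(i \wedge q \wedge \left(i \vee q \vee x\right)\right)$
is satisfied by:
  {q: True, i: False}
  {i: False, q: False}
  {i: True, q: True}


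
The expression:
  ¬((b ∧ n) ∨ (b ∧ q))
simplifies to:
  (¬n ∧ ¬q) ∨ ¬b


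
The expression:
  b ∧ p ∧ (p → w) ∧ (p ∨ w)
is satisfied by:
  {p: True, w: True, b: True}


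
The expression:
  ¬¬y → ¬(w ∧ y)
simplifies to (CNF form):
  ¬w ∨ ¬y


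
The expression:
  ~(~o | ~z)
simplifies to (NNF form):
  o & z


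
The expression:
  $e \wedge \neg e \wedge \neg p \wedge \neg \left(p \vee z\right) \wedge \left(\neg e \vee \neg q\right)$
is never true.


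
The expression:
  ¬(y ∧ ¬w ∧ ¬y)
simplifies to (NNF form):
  True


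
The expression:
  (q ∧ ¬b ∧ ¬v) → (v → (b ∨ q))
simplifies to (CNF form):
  True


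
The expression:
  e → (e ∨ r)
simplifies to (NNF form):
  True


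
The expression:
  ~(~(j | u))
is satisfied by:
  {u: True, j: True}
  {u: True, j: False}
  {j: True, u: False}


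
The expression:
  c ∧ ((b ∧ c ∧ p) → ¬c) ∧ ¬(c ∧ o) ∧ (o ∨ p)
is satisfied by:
  {c: True, p: True, o: False, b: False}


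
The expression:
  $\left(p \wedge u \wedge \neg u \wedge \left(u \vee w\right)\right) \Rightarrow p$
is always true.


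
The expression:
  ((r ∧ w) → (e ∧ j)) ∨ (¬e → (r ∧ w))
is always true.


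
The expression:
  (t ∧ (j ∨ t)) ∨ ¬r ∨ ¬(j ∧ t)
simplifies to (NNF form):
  True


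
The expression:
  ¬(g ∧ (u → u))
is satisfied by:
  {g: False}


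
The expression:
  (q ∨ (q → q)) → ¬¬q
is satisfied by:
  {q: True}


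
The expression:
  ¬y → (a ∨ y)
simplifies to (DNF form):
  a ∨ y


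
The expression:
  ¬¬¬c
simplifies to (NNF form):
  ¬c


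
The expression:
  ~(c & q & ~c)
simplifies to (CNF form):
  True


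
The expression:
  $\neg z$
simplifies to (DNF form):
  $\neg z$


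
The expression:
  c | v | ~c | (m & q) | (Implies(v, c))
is always true.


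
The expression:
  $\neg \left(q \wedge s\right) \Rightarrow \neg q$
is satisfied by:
  {s: True, q: False}
  {q: False, s: False}
  {q: True, s: True}


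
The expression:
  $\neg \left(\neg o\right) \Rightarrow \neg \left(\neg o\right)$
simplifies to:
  $\text{True}$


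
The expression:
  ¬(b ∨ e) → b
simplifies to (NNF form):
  b ∨ e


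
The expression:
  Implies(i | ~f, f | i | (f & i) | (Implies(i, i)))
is always true.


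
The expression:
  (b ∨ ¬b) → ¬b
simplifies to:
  ¬b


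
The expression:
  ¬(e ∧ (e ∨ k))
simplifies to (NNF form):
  ¬e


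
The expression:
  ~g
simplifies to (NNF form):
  ~g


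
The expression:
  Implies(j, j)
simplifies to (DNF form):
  True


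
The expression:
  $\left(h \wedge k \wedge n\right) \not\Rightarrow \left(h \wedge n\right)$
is never true.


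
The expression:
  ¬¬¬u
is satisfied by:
  {u: False}


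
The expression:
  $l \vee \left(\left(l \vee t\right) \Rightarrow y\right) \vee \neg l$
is always true.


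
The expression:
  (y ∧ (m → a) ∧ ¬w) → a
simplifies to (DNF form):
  a ∨ m ∨ w ∨ ¬y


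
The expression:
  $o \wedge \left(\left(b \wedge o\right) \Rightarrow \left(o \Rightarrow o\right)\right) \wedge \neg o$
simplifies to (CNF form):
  $\text{False}$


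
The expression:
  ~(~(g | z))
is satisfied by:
  {z: True, g: True}
  {z: True, g: False}
  {g: True, z: False}


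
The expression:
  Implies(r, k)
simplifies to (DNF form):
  k | ~r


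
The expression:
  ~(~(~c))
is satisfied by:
  {c: False}


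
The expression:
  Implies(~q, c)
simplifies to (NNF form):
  c | q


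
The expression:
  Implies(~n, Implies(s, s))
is always true.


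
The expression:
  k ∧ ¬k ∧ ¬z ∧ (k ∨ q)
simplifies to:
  False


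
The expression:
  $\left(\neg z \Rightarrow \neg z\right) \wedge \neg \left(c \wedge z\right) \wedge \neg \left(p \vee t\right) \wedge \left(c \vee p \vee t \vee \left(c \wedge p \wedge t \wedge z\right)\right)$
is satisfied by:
  {c: True, p: False, t: False, z: False}


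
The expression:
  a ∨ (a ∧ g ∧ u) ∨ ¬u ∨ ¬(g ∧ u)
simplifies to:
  a ∨ ¬g ∨ ¬u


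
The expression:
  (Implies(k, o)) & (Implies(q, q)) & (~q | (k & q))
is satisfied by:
  {o: True, k: False, q: False}
  {k: False, q: False, o: False}
  {o: True, k: True, q: False}
  {o: True, q: True, k: True}


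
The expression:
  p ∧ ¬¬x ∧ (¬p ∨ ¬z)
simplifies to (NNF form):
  p ∧ x ∧ ¬z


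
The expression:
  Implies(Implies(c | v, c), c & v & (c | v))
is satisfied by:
  {v: True}


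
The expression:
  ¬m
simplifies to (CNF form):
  ¬m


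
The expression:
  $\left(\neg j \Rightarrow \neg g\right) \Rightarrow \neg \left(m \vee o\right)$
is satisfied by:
  {g: True, m: False, o: False, j: False}
  {g: False, m: False, o: False, j: False}
  {j: True, g: True, m: False, o: False}
  {j: True, g: False, m: False, o: False}
  {o: True, g: True, m: False, j: False}
  {m: True, g: True, o: False, j: False}
  {o: True, m: True, g: True, j: False}


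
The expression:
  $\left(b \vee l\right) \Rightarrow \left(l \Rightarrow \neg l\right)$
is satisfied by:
  {l: False}


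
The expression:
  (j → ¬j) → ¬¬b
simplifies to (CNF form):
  b ∨ j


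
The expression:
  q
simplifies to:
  q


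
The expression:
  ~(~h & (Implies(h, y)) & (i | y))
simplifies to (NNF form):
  h | (~i & ~y)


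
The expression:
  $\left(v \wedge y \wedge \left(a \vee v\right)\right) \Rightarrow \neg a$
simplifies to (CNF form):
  $\neg a \vee \neg v \vee \neg y$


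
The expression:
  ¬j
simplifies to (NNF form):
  ¬j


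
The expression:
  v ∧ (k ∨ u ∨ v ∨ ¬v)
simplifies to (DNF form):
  v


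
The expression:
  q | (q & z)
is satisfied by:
  {q: True}


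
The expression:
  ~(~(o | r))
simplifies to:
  o | r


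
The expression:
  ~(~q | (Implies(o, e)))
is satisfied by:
  {o: True, q: True, e: False}


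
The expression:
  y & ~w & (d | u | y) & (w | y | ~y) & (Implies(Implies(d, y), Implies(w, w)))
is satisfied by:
  {y: True, w: False}


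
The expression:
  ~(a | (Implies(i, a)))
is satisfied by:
  {i: True, a: False}


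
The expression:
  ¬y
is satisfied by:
  {y: False}


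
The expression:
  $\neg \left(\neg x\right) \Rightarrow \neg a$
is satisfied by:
  {x: False, a: False}
  {a: True, x: False}
  {x: True, a: False}


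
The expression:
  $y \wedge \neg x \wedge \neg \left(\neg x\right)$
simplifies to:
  $\text{False}$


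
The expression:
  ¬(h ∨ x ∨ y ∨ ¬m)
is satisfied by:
  {m: True, x: False, y: False, h: False}


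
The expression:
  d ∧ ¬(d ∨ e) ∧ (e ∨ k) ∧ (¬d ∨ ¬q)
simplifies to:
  False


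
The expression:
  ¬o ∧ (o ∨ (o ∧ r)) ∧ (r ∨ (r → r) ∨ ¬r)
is never true.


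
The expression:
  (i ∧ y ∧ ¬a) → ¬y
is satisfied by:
  {a: True, y: False, i: False}
  {y: False, i: False, a: False}
  {a: True, i: True, y: False}
  {i: True, y: False, a: False}
  {a: True, y: True, i: False}
  {y: True, a: False, i: False}
  {a: True, i: True, y: True}


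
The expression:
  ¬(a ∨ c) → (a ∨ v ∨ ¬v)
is always true.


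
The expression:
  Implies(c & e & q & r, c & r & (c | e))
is always true.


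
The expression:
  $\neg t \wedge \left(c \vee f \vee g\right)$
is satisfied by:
  {c: True, g: True, f: True, t: False}
  {c: True, g: True, f: False, t: False}
  {c: True, f: True, g: False, t: False}
  {c: True, f: False, g: False, t: False}
  {g: True, f: True, c: False, t: False}
  {g: True, f: False, c: False, t: False}
  {f: True, c: False, g: False, t: False}


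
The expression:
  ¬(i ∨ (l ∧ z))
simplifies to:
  ¬i ∧ (¬l ∨ ¬z)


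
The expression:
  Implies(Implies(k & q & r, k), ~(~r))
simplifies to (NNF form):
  r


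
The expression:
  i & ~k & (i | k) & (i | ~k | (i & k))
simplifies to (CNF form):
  i & ~k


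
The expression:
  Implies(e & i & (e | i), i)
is always true.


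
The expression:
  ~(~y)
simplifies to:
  y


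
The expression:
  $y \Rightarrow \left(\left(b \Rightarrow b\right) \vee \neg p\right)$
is always true.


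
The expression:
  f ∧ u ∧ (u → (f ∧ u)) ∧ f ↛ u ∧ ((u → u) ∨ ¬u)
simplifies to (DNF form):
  False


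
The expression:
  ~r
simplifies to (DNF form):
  ~r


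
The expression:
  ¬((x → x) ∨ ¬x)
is never true.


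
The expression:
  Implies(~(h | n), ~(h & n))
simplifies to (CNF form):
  True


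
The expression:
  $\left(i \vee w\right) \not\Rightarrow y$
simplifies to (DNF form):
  $\left(i \wedge \neg y\right) \vee \left(w \wedge \neg y\right)$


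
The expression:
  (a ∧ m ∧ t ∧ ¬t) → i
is always true.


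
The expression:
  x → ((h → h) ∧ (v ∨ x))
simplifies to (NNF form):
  True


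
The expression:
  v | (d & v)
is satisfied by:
  {v: True}


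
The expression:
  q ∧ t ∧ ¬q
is never true.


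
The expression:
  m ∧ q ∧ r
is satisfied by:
  {r: True, m: True, q: True}


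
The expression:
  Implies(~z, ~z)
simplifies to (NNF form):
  True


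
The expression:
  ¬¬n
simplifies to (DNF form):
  n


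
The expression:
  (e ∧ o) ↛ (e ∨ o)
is never true.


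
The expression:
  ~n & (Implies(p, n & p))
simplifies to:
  ~n & ~p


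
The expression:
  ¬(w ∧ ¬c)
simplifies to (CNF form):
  c ∨ ¬w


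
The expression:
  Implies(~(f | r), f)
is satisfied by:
  {r: True, f: True}
  {r: True, f: False}
  {f: True, r: False}


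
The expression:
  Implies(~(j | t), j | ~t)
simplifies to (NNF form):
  True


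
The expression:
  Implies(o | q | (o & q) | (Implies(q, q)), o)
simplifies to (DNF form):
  o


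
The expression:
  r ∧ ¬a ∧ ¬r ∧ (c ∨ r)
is never true.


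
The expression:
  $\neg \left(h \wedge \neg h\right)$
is always true.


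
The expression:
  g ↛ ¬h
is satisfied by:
  {h: True, g: True}


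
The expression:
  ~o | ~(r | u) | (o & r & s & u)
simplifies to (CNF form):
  (r | ~o | ~r) & (r | ~o | ~u) & (s | ~o | ~r) & (s | ~o | ~u) & (u | ~o | ~r) & (u | ~o | ~u)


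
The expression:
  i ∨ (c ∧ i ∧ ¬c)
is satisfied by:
  {i: True}


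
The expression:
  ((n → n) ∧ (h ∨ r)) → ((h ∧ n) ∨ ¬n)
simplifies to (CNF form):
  h ∨ ¬n ∨ ¬r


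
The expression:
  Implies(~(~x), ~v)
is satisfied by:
  {v: False, x: False}
  {x: True, v: False}
  {v: True, x: False}


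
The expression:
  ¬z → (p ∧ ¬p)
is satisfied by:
  {z: True}


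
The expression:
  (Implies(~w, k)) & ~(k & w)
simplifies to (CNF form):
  (k | w) & (k | ~k) & (w | ~w) & (~k | ~w)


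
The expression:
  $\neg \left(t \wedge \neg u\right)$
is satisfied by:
  {u: True, t: False}
  {t: False, u: False}
  {t: True, u: True}


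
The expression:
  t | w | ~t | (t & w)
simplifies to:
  True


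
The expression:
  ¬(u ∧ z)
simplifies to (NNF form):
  ¬u ∨ ¬z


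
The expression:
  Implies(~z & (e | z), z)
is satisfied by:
  {z: True, e: False}
  {e: False, z: False}
  {e: True, z: True}


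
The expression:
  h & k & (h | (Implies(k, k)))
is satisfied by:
  {h: True, k: True}


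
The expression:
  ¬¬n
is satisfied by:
  {n: True}


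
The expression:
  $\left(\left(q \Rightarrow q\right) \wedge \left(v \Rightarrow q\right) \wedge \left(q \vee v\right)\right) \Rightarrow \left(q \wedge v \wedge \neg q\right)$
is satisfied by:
  {q: False}


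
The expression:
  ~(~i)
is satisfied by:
  {i: True}


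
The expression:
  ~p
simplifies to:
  ~p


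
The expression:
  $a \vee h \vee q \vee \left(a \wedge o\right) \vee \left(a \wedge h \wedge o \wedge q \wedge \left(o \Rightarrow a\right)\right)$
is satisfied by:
  {a: True, q: True, h: True}
  {a: True, q: True, h: False}
  {a: True, h: True, q: False}
  {a: True, h: False, q: False}
  {q: True, h: True, a: False}
  {q: True, h: False, a: False}
  {h: True, q: False, a: False}


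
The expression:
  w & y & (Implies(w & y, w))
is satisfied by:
  {w: True, y: True}


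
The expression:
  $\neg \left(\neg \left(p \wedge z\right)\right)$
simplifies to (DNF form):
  $p \wedge z$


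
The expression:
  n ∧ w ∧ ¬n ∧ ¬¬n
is never true.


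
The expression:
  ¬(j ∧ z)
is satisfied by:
  {z: False, j: False}
  {j: True, z: False}
  {z: True, j: False}


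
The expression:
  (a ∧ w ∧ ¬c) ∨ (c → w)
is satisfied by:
  {w: True, c: False}
  {c: False, w: False}
  {c: True, w: True}


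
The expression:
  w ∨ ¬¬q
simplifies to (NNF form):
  q ∨ w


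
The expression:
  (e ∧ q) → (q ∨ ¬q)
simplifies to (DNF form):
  True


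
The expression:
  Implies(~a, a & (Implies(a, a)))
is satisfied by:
  {a: True}


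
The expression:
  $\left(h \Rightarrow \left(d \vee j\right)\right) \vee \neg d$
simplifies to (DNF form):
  $\text{True}$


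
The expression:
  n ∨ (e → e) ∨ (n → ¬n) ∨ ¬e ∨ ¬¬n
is always true.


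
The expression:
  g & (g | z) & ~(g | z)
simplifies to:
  False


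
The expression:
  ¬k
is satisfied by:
  {k: False}


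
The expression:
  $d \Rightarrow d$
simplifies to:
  $\text{True}$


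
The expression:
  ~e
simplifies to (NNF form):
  ~e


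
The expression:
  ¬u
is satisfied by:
  {u: False}


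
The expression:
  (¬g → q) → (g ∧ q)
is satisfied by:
  {q: False, g: False}
  {g: True, q: True}


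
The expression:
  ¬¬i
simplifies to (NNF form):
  i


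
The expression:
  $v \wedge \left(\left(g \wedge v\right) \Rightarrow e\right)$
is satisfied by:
  {e: True, v: True, g: False}
  {v: True, g: False, e: False}
  {e: True, g: True, v: True}


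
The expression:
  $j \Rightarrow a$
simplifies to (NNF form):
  $a \vee \neg j$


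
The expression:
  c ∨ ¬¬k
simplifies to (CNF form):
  c ∨ k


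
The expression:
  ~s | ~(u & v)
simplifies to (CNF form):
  ~s | ~u | ~v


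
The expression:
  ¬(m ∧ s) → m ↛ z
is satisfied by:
  {m: True, s: True, z: False}
  {m: True, s: False, z: False}
  {m: True, z: True, s: True}


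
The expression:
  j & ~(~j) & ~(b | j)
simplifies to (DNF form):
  False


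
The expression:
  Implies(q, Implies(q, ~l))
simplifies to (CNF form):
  ~l | ~q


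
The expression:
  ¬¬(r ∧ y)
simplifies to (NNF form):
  r ∧ y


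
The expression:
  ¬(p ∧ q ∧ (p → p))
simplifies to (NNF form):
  ¬p ∨ ¬q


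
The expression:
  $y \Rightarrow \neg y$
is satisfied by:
  {y: False}


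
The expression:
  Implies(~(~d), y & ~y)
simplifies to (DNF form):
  ~d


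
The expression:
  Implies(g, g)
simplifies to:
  True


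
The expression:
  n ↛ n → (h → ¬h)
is always true.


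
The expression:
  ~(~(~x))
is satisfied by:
  {x: False}


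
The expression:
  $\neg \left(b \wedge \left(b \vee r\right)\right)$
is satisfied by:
  {b: False}


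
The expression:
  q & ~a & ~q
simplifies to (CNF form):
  False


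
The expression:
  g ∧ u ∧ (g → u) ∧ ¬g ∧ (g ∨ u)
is never true.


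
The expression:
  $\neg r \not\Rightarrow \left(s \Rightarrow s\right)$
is never true.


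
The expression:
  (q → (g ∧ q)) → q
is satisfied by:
  {q: True}


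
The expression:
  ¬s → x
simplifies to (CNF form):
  s ∨ x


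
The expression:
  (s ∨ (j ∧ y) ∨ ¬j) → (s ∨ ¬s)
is always true.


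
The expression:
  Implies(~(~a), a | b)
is always true.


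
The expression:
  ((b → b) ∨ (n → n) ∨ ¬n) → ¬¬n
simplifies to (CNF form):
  n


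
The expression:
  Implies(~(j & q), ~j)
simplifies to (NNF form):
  q | ~j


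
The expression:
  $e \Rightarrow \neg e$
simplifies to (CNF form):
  $\neg e$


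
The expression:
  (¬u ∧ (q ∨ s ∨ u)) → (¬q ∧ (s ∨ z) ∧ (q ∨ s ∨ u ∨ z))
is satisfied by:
  {u: True, q: False}
  {q: False, u: False}
  {q: True, u: True}


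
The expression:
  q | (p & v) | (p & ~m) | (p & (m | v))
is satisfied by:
  {q: True, p: True}
  {q: True, p: False}
  {p: True, q: False}


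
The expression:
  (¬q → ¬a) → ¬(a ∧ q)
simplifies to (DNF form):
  ¬a ∨ ¬q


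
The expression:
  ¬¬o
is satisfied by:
  {o: True}


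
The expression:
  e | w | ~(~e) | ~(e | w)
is always true.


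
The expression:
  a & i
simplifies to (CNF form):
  a & i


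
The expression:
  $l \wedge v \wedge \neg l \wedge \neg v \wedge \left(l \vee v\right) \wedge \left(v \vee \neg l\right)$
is never true.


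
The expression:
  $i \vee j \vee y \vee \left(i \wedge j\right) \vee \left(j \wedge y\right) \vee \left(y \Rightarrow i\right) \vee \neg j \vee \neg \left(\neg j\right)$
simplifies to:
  $\text{True}$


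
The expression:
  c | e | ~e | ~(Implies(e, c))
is always true.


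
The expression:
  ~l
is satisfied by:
  {l: False}


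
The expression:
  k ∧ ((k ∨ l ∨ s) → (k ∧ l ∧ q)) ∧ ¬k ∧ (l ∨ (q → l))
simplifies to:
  False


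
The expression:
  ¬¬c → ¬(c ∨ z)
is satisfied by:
  {c: False}


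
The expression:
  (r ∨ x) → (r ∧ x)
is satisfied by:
  {x: False, r: False}
  {r: True, x: True}


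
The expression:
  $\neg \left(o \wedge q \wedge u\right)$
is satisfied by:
  {u: False, q: False, o: False}
  {o: True, u: False, q: False}
  {q: True, u: False, o: False}
  {o: True, q: True, u: False}
  {u: True, o: False, q: False}
  {o: True, u: True, q: False}
  {q: True, u: True, o: False}


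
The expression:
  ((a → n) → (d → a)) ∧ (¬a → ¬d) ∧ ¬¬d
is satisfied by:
  {a: True, d: True}


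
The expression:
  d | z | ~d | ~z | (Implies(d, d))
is always true.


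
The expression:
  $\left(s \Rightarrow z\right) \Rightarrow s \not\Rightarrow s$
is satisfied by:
  {s: True, z: False}


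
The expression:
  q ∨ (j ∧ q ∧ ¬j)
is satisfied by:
  {q: True}


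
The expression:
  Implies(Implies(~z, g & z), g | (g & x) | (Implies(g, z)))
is always true.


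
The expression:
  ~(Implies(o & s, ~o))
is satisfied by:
  {s: True, o: True}


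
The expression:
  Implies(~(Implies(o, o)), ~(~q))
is always true.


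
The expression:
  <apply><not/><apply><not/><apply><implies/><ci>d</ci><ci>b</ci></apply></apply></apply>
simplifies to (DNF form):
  <apply><or/><ci>b</ci><apply><not/><ci>d</ci></apply></apply>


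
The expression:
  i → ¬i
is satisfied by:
  {i: False}


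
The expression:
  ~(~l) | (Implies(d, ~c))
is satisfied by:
  {l: True, c: False, d: False}
  {c: False, d: False, l: False}
  {d: True, l: True, c: False}
  {d: True, c: False, l: False}
  {l: True, c: True, d: False}
  {c: True, l: False, d: False}
  {d: True, c: True, l: True}


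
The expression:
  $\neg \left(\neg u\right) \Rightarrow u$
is always true.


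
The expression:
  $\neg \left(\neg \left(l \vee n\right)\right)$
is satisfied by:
  {n: True, l: True}
  {n: True, l: False}
  {l: True, n: False}


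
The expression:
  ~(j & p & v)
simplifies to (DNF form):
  ~j | ~p | ~v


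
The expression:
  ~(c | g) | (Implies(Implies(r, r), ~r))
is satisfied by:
  {g: False, r: False, c: False}
  {c: True, g: False, r: False}
  {g: True, c: False, r: False}
  {c: True, g: True, r: False}
  {r: True, c: False, g: False}


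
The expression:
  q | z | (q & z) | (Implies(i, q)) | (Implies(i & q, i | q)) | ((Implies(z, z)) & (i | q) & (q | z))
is always true.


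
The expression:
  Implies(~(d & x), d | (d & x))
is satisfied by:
  {d: True}


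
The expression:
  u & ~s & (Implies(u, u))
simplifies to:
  u & ~s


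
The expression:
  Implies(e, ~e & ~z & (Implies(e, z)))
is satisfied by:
  {e: False}


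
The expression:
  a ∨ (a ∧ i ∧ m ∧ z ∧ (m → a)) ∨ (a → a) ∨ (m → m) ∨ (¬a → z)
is always true.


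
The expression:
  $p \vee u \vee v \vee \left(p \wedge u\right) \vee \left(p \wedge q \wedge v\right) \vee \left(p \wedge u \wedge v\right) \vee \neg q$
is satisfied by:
  {u: True, v: True, p: True, q: False}
  {u: True, v: True, p: False, q: False}
  {u: True, p: True, v: False, q: False}
  {u: True, p: False, v: False, q: False}
  {v: True, p: True, u: False, q: False}
  {v: True, p: False, u: False, q: False}
  {p: True, u: False, v: False, q: False}
  {p: False, u: False, v: False, q: False}
  {q: True, u: True, v: True, p: True}
  {q: True, u: True, v: True, p: False}
  {q: True, u: True, p: True, v: False}
  {q: True, u: True, p: False, v: False}
  {q: True, v: True, p: True, u: False}
  {q: True, v: True, p: False, u: False}
  {q: True, p: True, v: False, u: False}


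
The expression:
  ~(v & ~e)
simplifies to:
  e | ~v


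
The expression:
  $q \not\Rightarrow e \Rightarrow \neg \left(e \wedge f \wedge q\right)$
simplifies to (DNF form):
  $\text{True}$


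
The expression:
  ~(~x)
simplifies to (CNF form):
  x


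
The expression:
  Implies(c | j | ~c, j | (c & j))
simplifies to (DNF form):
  j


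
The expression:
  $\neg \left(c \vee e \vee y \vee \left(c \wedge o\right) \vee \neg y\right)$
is never true.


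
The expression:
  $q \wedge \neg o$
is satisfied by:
  {q: True, o: False}


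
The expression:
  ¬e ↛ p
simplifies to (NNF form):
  p ∨ ¬e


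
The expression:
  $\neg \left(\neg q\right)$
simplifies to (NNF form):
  $q$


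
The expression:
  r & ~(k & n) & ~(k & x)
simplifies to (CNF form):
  r & (~k | ~n) & (~k | ~x)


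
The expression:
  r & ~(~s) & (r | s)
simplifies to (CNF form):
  r & s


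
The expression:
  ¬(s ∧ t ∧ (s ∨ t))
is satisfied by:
  {s: False, t: False}
  {t: True, s: False}
  {s: True, t: False}


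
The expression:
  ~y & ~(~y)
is never true.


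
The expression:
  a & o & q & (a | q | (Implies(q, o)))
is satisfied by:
  {a: True, o: True, q: True}


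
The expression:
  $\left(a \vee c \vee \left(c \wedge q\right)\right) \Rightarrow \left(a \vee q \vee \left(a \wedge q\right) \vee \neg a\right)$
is always true.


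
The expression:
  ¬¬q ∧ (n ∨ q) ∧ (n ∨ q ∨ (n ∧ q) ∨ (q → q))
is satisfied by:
  {q: True}


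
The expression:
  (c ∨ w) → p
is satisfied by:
  {p: True, w: False, c: False}
  {p: True, c: True, w: False}
  {p: True, w: True, c: False}
  {p: True, c: True, w: True}
  {c: False, w: False, p: False}


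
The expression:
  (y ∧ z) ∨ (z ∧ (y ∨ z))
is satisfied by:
  {z: True}


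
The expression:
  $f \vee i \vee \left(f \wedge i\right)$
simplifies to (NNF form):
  $f \vee i$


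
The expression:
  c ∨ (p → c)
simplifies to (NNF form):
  c ∨ ¬p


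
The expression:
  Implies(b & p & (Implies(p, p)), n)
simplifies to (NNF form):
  n | ~b | ~p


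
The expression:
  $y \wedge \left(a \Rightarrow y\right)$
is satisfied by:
  {y: True}


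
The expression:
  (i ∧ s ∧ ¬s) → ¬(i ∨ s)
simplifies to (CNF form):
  True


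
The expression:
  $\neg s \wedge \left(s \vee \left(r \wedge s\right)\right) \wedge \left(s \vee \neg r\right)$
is never true.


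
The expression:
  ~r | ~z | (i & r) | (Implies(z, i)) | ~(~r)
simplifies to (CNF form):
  True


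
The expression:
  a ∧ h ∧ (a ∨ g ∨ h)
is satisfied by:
  {a: True, h: True}


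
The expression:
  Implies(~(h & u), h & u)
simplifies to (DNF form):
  h & u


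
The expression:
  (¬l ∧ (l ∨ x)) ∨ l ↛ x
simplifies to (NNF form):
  (l ∧ ¬x) ∨ (x ∧ ¬l)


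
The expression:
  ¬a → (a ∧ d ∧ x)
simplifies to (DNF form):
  a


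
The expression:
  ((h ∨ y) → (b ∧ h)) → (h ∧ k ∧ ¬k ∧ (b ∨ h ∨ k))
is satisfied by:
  {y: True, h: False, b: False}
  {y: True, b: True, h: False}
  {y: True, h: True, b: False}
  {h: True, b: False, y: False}


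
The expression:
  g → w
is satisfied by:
  {w: True, g: False}
  {g: False, w: False}
  {g: True, w: True}


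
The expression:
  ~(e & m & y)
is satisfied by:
  {m: False, y: False, e: False}
  {e: True, m: False, y: False}
  {y: True, m: False, e: False}
  {e: True, y: True, m: False}
  {m: True, e: False, y: False}
  {e: True, m: True, y: False}
  {y: True, m: True, e: False}


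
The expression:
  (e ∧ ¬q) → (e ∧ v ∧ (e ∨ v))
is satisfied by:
  {q: True, v: True, e: False}
  {q: True, e: False, v: False}
  {v: True, e: False, q: False}
  {v: False, e: False, q: False}
  {q: True, v: True, e: True}
  {q: True, e: True, v: False}
  {v: True, e: True, q: False}


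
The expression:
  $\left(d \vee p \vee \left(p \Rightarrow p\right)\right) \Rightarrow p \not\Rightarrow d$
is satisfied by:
  {p: True, d: False}


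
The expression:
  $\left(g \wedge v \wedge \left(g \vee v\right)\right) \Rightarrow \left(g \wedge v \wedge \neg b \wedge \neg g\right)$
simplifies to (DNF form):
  $\neg g \vee \neg v$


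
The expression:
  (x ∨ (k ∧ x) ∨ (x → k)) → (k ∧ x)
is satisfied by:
  {x: True, k: True}


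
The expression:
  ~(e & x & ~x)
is always true.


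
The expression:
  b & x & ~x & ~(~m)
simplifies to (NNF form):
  False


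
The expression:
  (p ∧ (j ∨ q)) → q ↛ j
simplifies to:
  ¬j ∨ ¬p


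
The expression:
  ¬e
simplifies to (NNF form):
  ¬e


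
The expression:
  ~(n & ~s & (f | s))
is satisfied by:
  {s: True, n: False, f: False}
  {s: False, n: False, f: False}
  {f: True, s: True, n: False}
  {f: True, s: False, n: False}
  {n: True, s: True, f: False}
  {n: True, s: False, f: False}
  {n: True, f: True, s: True}


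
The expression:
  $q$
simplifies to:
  $q$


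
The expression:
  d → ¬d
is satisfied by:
  {d: False}


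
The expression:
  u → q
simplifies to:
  q ∨ ¬u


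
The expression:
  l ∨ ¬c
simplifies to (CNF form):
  l ∨ ¬c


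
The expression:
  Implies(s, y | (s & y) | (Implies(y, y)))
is always true.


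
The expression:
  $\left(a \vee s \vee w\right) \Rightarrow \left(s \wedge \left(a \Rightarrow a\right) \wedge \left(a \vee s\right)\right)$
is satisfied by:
  {s: True, w: False, a: False}
  {a: True, s: True, w: False}
  {s: True, w: True, a: False}
  {a: True, s: True, w: True}
  {a: False, w: False, s: False}


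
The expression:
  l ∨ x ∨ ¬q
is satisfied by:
  {x: True, l: True, q: False}
  {x: True, l: False, q: False}
  {l: True, x: False, q: False}
  {x: False, l: False, q: False}
  {q: True, x: True, l: True}
  {q: True, x: True, l: False}
  {q: True, l: True, x: False}


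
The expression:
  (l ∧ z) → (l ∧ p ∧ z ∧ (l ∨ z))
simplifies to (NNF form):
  p ∨ ¬l ∨ ¬z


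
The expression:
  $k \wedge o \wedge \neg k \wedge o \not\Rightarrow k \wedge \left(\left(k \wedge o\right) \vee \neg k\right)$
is never true.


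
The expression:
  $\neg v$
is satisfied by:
  {v: False}


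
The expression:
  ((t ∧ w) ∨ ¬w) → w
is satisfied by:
  {w: True}


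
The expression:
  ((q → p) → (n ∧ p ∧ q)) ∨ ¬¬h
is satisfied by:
  {q: True, h: True, n: True, p: False}
  {q: True, h: True, n: False, p: False}
  {q: True, h: True, p: True, n: True}
  {q: True, h: True, p: True, n: False}
  {h: True, n: True, p: False, q: False}
  {h: True, n: False, p: False, q: False}
  {h: True, p: True, n: True, q: False}
  {h: True, p: True, n: False, q: False}
  {q: True, n: True, p: False, h: False}
  {q: True, n: False, p: False, h: False}
  {q: True, p: True, n: True, h: False}


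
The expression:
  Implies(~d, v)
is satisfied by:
  {d: True, v: True}
  {d: True, v: False}
  {v: True, d: False}


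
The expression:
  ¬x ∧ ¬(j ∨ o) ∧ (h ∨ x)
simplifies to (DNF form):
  h ∧ ¬j ∧ ¬o ∧ ¬x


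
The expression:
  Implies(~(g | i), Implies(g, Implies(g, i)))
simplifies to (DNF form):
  True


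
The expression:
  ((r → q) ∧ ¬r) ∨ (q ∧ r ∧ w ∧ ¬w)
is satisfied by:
  {r: False}


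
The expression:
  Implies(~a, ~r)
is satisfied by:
  {a: True, r: False}
  {r: False, a: False}
  {r: True, a: True}


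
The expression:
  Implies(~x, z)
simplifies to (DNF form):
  x | z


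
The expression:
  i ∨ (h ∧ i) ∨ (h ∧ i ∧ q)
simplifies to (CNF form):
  i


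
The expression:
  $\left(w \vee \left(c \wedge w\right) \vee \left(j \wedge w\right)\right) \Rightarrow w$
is always true.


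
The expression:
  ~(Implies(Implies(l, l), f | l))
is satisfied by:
  {l: False, f: False}


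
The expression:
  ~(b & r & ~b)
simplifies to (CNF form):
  True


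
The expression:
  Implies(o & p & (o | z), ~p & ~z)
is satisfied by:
  {p: False, o: False}
  {o: True, p: False}
  {p: True, o: False}


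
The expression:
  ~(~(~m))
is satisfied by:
  {m: False}


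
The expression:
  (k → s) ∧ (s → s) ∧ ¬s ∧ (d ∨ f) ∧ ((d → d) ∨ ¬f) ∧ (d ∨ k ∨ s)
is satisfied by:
  {d: True, k: False, s: False}


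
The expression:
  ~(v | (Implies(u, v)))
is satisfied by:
  {u: True, v: False}


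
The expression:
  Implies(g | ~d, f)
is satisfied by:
  {f: True, d: True, g: False}
  {f: True, d: False, g: False}
  {f: True, g: True, d: True}
  {f: True, g: True, d: False}
  {d: True, g: False, f: False}


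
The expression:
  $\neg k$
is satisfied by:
  {k: False}


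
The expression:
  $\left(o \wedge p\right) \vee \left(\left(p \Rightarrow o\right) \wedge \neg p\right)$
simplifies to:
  $o \vee \neg p$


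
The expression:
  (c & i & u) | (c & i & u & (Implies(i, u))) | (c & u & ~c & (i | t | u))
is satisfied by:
  {c: True, i: True, u: True}


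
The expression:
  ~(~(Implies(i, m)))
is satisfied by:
  {m: True, i: False}
  {i: False, m: False}
  {i: True, m: True}


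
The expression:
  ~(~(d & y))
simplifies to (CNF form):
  d & y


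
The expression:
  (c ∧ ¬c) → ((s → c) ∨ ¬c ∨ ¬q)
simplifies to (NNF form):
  True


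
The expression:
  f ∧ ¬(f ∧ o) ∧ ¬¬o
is never true.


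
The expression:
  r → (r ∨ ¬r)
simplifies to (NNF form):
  True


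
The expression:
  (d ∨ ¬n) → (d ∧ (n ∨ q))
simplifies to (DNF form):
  n ∨ (d ∧ q)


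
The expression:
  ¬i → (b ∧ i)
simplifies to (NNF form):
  i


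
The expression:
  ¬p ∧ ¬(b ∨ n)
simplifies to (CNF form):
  ¬b ∧ ¬n ∧ ¬p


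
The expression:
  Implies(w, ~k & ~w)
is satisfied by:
  {w: False}


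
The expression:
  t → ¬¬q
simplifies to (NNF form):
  q ∨ ¬t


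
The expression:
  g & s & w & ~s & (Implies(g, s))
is never true.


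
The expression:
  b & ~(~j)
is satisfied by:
  {j: True, b: True}


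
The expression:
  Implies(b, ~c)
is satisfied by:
  {c: False, b: False}
  {b: True, c: False}
  {c: True, b: False}


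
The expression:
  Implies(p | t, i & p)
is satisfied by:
  {i: True, t: False, p: False}
  {t: False, p: False, i: False}
  {i: True, p: True, t: False}
  {i: True, t: True, p: True}


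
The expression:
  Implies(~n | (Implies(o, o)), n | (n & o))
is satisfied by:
  {n: True}


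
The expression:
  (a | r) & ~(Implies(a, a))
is never true.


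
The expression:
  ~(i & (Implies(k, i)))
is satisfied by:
  {i: False}


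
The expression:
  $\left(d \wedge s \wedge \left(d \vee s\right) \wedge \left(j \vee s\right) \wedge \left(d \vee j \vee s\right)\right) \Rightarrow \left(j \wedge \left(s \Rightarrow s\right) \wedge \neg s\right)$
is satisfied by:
  {s: False, d: False}
  {d: True, s: False}
  {s: True, d: False}


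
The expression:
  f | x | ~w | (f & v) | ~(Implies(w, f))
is always true.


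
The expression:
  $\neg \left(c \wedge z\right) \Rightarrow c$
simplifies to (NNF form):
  $c$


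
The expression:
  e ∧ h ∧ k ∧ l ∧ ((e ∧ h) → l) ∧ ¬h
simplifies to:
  False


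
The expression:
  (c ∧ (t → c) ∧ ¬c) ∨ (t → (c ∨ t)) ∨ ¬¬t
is always true.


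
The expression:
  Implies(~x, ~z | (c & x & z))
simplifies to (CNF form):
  x | ~z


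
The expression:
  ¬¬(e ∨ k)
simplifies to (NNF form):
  e ∨ k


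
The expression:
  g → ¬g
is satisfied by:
  {g: False}


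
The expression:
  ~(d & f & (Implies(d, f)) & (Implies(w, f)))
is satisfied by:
  {d: False, f: False}
  {f: True, d: False}
  {d: True, f: False}


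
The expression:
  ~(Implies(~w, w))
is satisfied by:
  {w: False}


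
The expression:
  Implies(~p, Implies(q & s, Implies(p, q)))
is always true.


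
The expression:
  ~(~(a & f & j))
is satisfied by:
  {a: True, j: True, f: True}


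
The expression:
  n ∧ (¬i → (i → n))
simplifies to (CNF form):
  n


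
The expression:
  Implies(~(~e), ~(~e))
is always true.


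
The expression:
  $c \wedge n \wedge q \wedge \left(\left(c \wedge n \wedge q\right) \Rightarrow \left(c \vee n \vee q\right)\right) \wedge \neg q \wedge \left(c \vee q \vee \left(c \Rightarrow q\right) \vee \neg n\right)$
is never true.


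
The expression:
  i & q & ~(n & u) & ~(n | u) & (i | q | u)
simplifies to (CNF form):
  i & q & ~n & ~u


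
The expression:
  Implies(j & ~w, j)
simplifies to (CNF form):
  True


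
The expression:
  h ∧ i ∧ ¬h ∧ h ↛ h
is never true.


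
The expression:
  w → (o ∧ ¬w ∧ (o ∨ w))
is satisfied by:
  {w: False}


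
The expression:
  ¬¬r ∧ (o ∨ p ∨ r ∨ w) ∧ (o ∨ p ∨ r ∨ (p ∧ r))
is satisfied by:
  {r: True}


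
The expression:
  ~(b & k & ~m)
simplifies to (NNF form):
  m | ~b | ~k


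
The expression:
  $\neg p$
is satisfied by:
  {p: False}


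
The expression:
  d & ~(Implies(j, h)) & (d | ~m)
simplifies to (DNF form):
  d & j & ~h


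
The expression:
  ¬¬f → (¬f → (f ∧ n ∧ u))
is always true.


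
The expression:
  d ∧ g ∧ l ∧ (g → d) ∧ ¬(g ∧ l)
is never true.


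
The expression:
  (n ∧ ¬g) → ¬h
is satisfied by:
  {g: True, h: False, n: False}
  {h: False, n: False, g: False}
  {n: True, g: True, h: False}
  {n: True, h: False, g: False}
  {g: True, h: True, n: False}
  {h: True, g: False, n: False}
  {n: True, h: True, g: True}


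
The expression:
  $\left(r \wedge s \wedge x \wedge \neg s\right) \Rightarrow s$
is always true.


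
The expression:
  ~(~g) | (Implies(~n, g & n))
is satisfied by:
  {n: True, g: True}
  {n: True, g: False}
  {g: True, n: False}


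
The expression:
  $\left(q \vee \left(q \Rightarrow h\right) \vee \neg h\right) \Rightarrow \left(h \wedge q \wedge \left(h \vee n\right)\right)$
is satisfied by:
  {h: True, q: True}


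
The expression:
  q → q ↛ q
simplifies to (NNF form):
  ¬q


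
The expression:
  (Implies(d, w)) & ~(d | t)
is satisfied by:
  {d: False, t: False}


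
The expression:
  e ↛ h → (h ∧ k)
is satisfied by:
  {h: True, e: False}
  {e: False, h: False}
  {e: True, h: True}


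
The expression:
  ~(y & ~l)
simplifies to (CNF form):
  l | ~y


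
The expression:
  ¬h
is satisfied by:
  {h: False}


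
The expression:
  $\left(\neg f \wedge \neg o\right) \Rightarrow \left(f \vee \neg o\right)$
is always true.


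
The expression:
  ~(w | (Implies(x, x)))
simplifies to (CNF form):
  False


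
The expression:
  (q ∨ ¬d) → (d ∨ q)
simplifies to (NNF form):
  d ∨ q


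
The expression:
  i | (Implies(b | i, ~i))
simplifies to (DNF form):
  True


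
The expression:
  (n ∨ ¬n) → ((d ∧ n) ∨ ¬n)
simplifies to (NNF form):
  d ∨ ¬n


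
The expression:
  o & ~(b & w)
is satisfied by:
  {o: True, w: False, b: False}
  {b: True, o: True, w: False}
  {w: True, o: True, b: False}


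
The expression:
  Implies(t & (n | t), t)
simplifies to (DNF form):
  True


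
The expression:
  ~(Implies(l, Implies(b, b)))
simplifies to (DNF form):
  False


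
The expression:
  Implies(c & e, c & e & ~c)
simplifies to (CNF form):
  ~c | ~e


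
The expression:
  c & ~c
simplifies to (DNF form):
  False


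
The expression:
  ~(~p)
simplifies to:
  p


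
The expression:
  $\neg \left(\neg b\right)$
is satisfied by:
  {b: True}


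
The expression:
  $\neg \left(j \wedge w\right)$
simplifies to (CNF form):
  $\neg j \vee \neg w$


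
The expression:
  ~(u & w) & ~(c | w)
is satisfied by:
  {w: False, c: False}


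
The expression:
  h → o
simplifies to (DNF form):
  o ∨ ¬h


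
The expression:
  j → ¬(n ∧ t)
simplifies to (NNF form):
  ¬j ∨ ¬n ∨ ¬t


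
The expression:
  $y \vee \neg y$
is always true.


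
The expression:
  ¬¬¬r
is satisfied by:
  {r: False}


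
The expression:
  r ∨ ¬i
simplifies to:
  r ∨ ¬i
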